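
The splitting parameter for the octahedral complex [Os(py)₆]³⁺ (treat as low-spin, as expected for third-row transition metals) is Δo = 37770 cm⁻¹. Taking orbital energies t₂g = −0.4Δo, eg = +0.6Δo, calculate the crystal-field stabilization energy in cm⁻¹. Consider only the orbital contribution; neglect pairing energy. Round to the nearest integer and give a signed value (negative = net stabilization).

py is neutral, so the +3 overall charge sits on Os: oxidation state +3.
Os³⁺: group 8, so d-count = 8 − 3 = 5.
Electron filling gives t₂g⁵ eg⁰.
Orbital CFSE = 5(-0.4) + 0(0.6) = -2.0Δo = -2.0 × 37770 = -75540 cm⁻¹.

-75540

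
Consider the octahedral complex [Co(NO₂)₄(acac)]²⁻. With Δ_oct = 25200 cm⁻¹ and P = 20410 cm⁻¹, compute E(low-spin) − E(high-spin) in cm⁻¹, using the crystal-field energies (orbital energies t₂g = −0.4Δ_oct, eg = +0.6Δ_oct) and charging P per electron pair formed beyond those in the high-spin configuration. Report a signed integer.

-9580

Ligand charges: 4×(-1) from NO₂⁻ and 1×(-1) from acac⁻ sum to -5; with overall charge -2, Co is +3.
Co³⁺: group 9, so d-count = 9 − 3 = 6.
In the high-spin limit (t₂g⁴ eg²) the orbital term is -0.4Δ_oct = -10080 cm⁻¹, with no excess pairing.
Low-spin t₂g⁶ eg⁰ gives -2.4Δ_oct = -60480 cm⁻¹, but forming 2 extra pairs costs 2P = 40820 cm⁻¹, so E(LS) = -60480 + 40820 = -19660 cm⁻¹.
The difference is -19660 − (-10080) = -9580 cm⁻¹, so low-spin lies lower.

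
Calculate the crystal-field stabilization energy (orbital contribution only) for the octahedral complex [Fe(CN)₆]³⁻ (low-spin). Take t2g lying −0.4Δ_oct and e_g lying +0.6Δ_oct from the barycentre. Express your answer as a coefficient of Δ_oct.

-2.0 Δ_oct

Each CN⁻ contributes -1; 6 × (-1) = -6. With overall charge -3, Fe is in the +3 oxidation state.
Fe is in group 8, so Fe³⁺ is d⁵ (8 − 3 = 5).
Configuration: t2g^5 e_g^0.
CFSE = 5(-0.4Δ_oct) + 0(0.6Δ_oct) = -2.0Δ_oct + 0.0Δ_oct = -2.0Δ_oct.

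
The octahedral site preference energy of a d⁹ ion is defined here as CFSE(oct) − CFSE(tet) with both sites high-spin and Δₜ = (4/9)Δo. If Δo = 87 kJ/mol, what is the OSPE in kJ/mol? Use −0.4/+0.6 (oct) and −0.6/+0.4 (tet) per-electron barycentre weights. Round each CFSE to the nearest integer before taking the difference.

Octahedral high-spin t2g^6 e_g^3: CFSE = -0.6 × 87 = -52 kJ/mol.
In a tetrahedral site the filling is e^4 t2^5: CFSE(tet) = -0.4Δₜ = -0.4 × (4/9)(87) = -15 kJ/mol.
Subtracting, OSPE = -52 − (-15) = -37 kJ/mol.

-37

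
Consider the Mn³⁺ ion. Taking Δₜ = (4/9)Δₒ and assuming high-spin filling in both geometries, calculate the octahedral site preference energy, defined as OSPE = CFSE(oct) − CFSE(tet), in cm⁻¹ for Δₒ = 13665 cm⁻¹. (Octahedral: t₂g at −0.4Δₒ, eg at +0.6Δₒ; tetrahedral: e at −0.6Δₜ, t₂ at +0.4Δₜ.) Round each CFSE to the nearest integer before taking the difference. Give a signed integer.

-5770

Group 7 minus oxidation state +3 gives a d⁴ configuration for Mn³⁺.
Octahedral (high-spin): t₂g³ eg¹, CFSE = 3(−0.4) + 1(+0.6) = -0.6Δₒ = -0.6 × 13665 = -8199 cm⁻¹.
Tetrahedral e² t₂² gives -0.4Δₜ = -0.4 × (4/9) × 13665 = -2429 cm⁻¹.
OSPE = -8199 − (-2429) = -5770 cm⁻¹.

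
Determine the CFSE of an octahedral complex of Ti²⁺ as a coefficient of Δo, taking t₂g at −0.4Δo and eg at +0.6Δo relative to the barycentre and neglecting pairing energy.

Ti is in group 4, so Ti²⁺ is d² (4 − 2 = 2).
For octahedral d² the high- and low-spin configurations coincide.
Configuration: t₂g² eg⁰.
CFSE = 2(-0.4Δo) + 0(0.6Δo) = -0.8Δo + 0.0Δo = -0.8Δo.

-0.8 Δo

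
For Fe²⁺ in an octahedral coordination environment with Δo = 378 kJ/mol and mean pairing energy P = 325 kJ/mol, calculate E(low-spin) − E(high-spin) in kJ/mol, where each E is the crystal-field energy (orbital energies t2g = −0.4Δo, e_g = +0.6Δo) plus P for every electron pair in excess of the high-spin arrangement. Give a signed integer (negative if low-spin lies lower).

Fe²⁺: group 8, so d-count = 8 − 2 = 6.
High-spin: t2g^4 e_g^2, CFSE = -0.4Δo = -151 kJ/mol.
For low-spin the configuration is t2g^6 e_g^0: orbital energy -2.4 × 378 = -907 kJ/mol, and 2 additional pairs relative to high-spin add 650 kJ/mol, giving -257 kJ/mol.
Thus E(LS) − E(HS) = -106 kJ/mol.

-106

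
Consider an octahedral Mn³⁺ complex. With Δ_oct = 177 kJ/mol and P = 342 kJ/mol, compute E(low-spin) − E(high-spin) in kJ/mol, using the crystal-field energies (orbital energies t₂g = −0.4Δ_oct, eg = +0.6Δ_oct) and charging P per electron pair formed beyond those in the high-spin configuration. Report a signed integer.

Mn sits in group 7; removing 3 electrons leaves Mn³⁺ with 7 − 3 = 4 d electrons.
In the high-spin limit (t₂g³ eg¹) the orbital term is -0.6Δ_oct = -106 kJ/mol, with no excess pairing.
Low-spin t₂g⁴ eg⁰ gives -1.6Δ_oct = -283 kJ/mol, but forming 1 extra pair costs 1P = 342 kJ/mol, so E(LS) = -283 + 342 = 59 kJ/mol.
E(LS) − E(HS) = 59 − (-106) = 165 kJ/mol.

165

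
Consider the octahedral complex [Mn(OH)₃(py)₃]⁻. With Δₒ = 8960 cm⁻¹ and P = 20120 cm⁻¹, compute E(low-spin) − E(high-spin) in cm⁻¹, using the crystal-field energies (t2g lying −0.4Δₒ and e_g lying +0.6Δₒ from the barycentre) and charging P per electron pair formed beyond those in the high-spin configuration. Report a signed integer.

Ligand charges: 3×(-1) from OH⁻ and 3×(+0) from py sum to -3; with overall charge -1, Mn is +2.
Mn²⁺: group 7, so d-count = 7 − 2 = 5.
High-spin d⁵ fills as t2g^3 e_g^2 with CFSE 3(−0.4) + 2(+0.6) = 0.0Δₒ = 0 cm⁻¹.
For low-spin the configuration is t2g^5 e_g^0: orbital energy -2.0 × 8960 = -17920 cm⁻¹, and 2 additional pairs relative to high-spin add 40240 cm⁻¹, giving 22320 cm⁻¹.
The difference is 22320 − (0) = 22320 cm⁻¹, so high-spin lies lower.

22320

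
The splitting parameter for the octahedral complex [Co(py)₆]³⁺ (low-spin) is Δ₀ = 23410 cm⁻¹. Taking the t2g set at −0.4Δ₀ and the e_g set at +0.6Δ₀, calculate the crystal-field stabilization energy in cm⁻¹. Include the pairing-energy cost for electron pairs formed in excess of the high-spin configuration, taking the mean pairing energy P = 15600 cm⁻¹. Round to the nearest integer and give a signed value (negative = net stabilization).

py is neutral, so the +3 overall charge sits on Co: oxidation state +3.
Co is in group 9, so Co³⁺ is d⁶ (9 − 3 = 6).
Configuration: t2g^6 e_g^0.
Orbital CFSE = 6(-0.4) + 0(0.6) = -2.4Δ₀ = -2.4 × 23410 = -56184 cm⁻¹.
Pairing penalty: 3 pairs vs 1 in the high-spin reference → 2 extra × P = 31200 cm⁻¹.
Overall CFSE = -56184 + 31200 = -24984 cm⁻¹.

-24984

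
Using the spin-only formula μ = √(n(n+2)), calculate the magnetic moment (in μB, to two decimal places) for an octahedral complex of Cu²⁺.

1.73 μB

Cu²⁺: group 11, so d-count = 11 − 2 = 9.
Configuration: t2g^6 e_g^3 → 1 unpaired electron.
μ(spin-only) = √[1(1+2)] = √3 ≈ 1.73 μB.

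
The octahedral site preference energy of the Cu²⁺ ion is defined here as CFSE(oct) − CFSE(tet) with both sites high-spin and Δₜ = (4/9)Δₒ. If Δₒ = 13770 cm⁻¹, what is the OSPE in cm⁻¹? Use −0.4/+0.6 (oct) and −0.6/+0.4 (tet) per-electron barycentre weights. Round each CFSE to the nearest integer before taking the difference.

-5814

Cu sits in group 11; removing 2 electrons leaves Cu²⁺ with 11 − 2 = 9 d electrons.
Octahedral (high-spin): t₂g⁶ eg³, CFSE = 6(−0.4) + 3(+0.6) = -0.6Δₒ = -0.6 × 13770 = -8262 cm⁻¹.
Tetrahedral: e⁴ t₂⁵, CFSE = 4(−0.6) + 5(+0.4) = -0.4Δₜ = -0.4 × (4/9) × 13770 = -2448 cm⁻¹.
Subtracting, OSPE = -8262 − (-2448) = -5814 cm⁻¹.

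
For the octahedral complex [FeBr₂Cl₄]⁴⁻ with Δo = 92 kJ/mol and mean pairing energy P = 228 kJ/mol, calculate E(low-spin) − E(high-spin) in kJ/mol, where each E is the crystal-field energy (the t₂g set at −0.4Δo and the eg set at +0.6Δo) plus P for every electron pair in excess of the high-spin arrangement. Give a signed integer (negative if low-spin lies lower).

272

Ligand charges: 2×(-1) from Br⁻ and 4×(-1) from Cl⁻ sum to -6; with overall charge -4, Fe is +2.
Fe is in group 8, so Fe²⁺ is d⁶ (8 − 2 = 6).
High-spin d⁶ fills as t₂g⁴ eg² with CFSE 4(−0.4) + 2(+0.6) = -0.4Δo = -37 kJ/mol.
Low-spin: t₂g⁶ eg⁰, orbital CFSE = -2.4Δo = -221 kJ/mol; plus 2 excess pairs × P = +456 kJ/mol; total 235 kJ/mol.
E(LS) − E(HS) = 235 − (-37) = 272 kJ/mol.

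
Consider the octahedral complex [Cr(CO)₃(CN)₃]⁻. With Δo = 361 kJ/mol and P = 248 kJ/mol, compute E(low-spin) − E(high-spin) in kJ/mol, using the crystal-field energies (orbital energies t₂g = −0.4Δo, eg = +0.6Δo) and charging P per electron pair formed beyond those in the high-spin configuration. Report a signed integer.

Ligand charges: 3×(+0) from CO and 3×(-1) from CN⁻ sum to -3; with overall charge -1, Cr is +2.
Cr is in group 6, so Cr²⁺ is d⁴ (6 − 2 = 4).
High-spin d⁴ fills as t₂g³ eg¹ with CFSE 3(−0.4) + 1(+0.6) = -0.6Δo = -217 kJ/mol.
For low-spin the configuration is t₂g⁴ eg⁰: orbital energy -1.6 × 361 = -578 kJ/mol, and 1 additional pair relative to high-spin adds 248 kJ/mol, giving -330 kJ/mol.
Thus E(LS) − E(HS) = -113 kJ/mol.

-113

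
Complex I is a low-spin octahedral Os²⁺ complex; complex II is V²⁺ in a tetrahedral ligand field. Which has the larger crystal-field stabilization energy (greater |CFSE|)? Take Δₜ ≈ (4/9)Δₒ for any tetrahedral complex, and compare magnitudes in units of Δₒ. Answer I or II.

I

I: Os is in group 8, so Os²⁺ is d⁶ (8 − 2 = 6); t₂g⁶ eg⁰, CFSE = -2.4Δₒ.
II: Group 5 minus oxidation state +2 gives a d³ configuration for V²⁺; Tetrahedral splitting is small, so the complex is high-spin; e² t₂¹, CFSE = -0.8Δₜ ≈ -0.36Δₒ.
So I has the larger |CFSE|.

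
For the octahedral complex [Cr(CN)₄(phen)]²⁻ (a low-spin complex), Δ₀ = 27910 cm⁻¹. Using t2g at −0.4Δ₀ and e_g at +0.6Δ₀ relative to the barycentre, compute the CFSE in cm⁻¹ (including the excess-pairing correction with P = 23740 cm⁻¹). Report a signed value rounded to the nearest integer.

Ligand charges: 4×(-1) from CN⁻ and 1×(+0) from phen sum to -4; with overall charge -2, Cr is +2.
Cr is in group 6, so Cr²⁺ is d⁴ (6 − 2 = 4).
The d⁴ electrons fill as t2g^4 e_g^0.
Orbital CFSE = 4(-0.4) + 0(0.6) = -1.6Δ₀ = -1.6 × 27910 = -44656 cm⁻¹.
High-spin d⁴ would be t2g^3 e_g^1 with 0 pairs; low-spin has 1, so 1 excess pair costs +1P = +23740 cm⁻¹.
Combining: -44656 + 23740 = -20916 cm⁻¹.

-20916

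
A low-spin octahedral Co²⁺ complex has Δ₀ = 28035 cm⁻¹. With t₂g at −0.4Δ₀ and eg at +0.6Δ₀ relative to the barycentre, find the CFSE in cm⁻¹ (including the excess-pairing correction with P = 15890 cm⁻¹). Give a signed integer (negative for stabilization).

-34573

Co²⁺: group 9, so d-count = 9 − 2 = 7.
Configuration: t₂g⁶ eg¹.
The orbital stabilization is -1.8Δ₀ = -1.8 × 28035 = -50463 cm⁻¹.
Pairing penalty: 3 pairs vs 2 in the high-spin reference → 1 extra × P = 15890 cm⁻¹.
Net CFSE = -50463 + 15890 = -34573 cm⁻¹.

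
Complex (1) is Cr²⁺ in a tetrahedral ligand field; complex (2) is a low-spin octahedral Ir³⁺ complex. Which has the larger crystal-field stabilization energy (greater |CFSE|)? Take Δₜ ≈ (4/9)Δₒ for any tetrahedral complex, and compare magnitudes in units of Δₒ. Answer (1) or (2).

(1): Cr²⁺: group 6, so d-count = 6 − 2 = 4; Tetrahedral fields are weak (Δₜ ≈ 4/9 Δₒ), so electrons fill high-spin; e^2 t2^2, CFSE = -0.4Δₜ ≈ -0.18Δₒ.
(2): Ir³⁺: group 9, so d-count = 9 − 3 = 6; t₂g⁶ eg⁰, CFSE = -2.4Δₒ.
So (2) has the larger |CFSE|.

(2)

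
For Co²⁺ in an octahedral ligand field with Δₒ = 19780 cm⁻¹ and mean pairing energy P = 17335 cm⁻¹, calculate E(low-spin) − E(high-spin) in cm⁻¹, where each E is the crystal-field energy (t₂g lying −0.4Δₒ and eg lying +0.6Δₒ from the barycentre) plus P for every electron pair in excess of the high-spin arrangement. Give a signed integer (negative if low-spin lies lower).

-2445

Group 9 minus oxidation state +2 gives a d⁷ configuration for Co²⁺.
High-spin: t₂g⁵ eg², CFSE = -0.8Δₒ = -15824 cm⁻¹.
Low-spin: t₂g⁶ eg¹, orbital CFSE = -1.8Δₒ = -35604 cm⁻¹; plus 1 excess pair × P = +17335 cm⁻¹; total -18269 cm⁻¹.
The difference is -18269 − (-15824) = -2445 cm⁻¹, so low-spin lies lower.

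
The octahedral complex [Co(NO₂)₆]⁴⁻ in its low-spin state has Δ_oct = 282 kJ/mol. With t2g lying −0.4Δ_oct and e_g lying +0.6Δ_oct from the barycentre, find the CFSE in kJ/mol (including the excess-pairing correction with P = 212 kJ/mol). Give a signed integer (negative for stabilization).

-296

Each NO₂⁻ contributes -1; 6 × (-1) = -6. With overall charge -4, Co is in the +2 oxidation state.
Co²⁺: group 9, so d-count = 9 − 2 = 7.
The d⁷ electrons fill as t2g^6 e_g^1.
Orbital CFSE = 6(-0.4) + 1(0.6) = -1.8Δ_oct = -1.8 × 282 = -508 kJ/mol.
Pairing penalty: 3 pairs vs 2 in the high-spin reference → 1 extra × P = 212 kJ/mol.
Combining: -508 + 212 = -296 kJ/mol.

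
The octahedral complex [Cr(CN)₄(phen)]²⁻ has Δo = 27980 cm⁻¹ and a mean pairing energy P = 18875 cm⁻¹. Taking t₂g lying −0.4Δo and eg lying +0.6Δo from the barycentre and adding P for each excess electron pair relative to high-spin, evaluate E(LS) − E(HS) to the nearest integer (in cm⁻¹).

Ligand charges: 4×(-1) from CN⁻ and 1×(+0) from phen sum to -4; with overall charge -2, Cr is +2.
Cr is in group 6, so Cr²⁺ is d⁴ (6 − 2 = 4).
High-spin d⁴ fills as t₂g³ eg¹ with CFSE 3(−0.4) + 1(+0.6) = -0.6Δo = -16788 cm⁻¹.
For low-spin the configuration is t₂g⁴ eg⁰: orbital energy -1.6 × 27980 = -44768 cm⁻¹, and 1 additional pair relative to high-spin adds 18875 cm⁻¹, giving -25893 cm⁻¹.
Thus E(LS) − E(HS) = -9105 cm⁻¹.

-9105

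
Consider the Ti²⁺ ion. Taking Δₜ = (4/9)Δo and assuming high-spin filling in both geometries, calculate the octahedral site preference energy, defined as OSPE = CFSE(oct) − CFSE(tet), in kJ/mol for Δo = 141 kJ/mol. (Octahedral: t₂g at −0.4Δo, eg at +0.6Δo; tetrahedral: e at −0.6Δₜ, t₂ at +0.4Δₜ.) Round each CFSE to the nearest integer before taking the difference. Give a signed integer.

-38

Ti²⁺: group 4, so d-count = 4 − 2 = 2.
Octahedral (high-spin): t₂g² eg⁰, CFSE = 2(−0.4) + 0(+0.6) = -0.8Δo = -0.8 × 141 = -113 kJ/mol.
In a tetrahedral site the filling is e² t₂⁰: CFSE(tet) = -1.2Δₜ = -1.2 × (4/9)(141) = -75 kJ/mol.
OSPE = CFSE(oct) − CFSE(tet) = -113 − (-75) = -38 kJ/mol.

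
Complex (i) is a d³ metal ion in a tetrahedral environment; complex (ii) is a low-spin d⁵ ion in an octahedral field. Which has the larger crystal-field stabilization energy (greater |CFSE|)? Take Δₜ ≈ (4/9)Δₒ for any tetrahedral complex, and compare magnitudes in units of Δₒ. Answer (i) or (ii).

(i): Tetrahedral splitting is small, so the complex is high-spin; e² t₂¹, CFSE = -0.8Δₜ ≈ -0.36Δₒ.
(ii): t₂g⁵ eg⁰, CFSE = -2.0Δₒ.
So (ii) has the larger |CFSE|.

(ii)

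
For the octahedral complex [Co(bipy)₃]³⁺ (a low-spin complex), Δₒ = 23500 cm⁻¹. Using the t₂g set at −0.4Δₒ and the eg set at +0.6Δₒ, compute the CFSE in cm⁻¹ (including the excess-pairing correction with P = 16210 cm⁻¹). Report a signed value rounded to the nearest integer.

-23980

bipy is neutral, so the +3 overall charge sits on Co: oxidation state +3.
Co is in group 9, so Co³⁺ is d⁶ (9 − 3 = 6).
Configuration: t₂g⁶ eg⁰.
CFSE(orbital) = 6×(-0.4Δₒ) + 0×(0.6Δₒ) = -2.4Δₒ; with Δₒ = 23500 cm⁻¹ that is -56400 cm⁻¹.
High-spin d⁶ would be t₂g⁴ eg² with 1 pair; low-spin has 3, so 2 excess pairs cost +2P = +32420 cm⁻¹.
Overall CFSE = -56400 + 32420 = -23980 cm⁻¹.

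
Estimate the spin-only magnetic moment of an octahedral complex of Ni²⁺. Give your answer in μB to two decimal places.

2.83 μB

Group 10 minus oxidation state +2 gives a d⁸ configuration for Ni²⁺.
Configuration: t₂g⁶ eg² → 2 unpaired electrons.
μ(spin-only) = √[2(2+2)] = √8 ≈ 2.83 μB.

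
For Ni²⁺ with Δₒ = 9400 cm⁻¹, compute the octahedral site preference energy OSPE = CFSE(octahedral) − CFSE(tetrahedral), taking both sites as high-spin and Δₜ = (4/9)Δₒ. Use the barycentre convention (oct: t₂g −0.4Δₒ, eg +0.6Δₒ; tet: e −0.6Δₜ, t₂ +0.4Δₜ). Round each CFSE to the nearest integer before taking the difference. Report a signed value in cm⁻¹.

Ni sits in group 10; removing 2 electrons leaves Ni²⁺ with 10 − 2 = 8 d electrons.
Octahedral high-spin t₂g⁶ eg²: CFSE = -1.2 × 9400 = -11280 cm⁻¹.
Tetrahedral e⁴ t₂⁴ gives -0.8Δₜ = -0.8 × (4/9) × 9400 = -3342 cm⁻¹.
Subtracting, OSPE = -11280 − (-3342) = -7938 cm⁻¹.

-7938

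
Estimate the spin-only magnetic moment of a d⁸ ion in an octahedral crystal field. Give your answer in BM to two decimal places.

2.83 BM

For octahedral d⁸ the high- and low-spin configurations coincide.
Configuration: t₂g⁶ eg² → 2 unpaired electrons.
μ(spin-only) = √[2(2+2)] = √8 ≈ 2.83 BM.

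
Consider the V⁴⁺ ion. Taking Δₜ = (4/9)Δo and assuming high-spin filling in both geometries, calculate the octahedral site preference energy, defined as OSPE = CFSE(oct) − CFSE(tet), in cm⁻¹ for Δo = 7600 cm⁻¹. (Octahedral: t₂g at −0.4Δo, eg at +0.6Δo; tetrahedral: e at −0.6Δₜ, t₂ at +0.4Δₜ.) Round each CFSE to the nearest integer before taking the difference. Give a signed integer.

Group 5 minus oxidation state +4 gives a d¹ configuration for V⁴⁺.
Octahedral high-spin t2g^1 e_g^0: CFSE = -0.4 × 7600 = -3040 cm⁻¹.
Tetrahedral: e^1 t2^0, CFSE = 1(−0.6) + 0(+0.4) = -0.6Δₜ = -0.6 × (4/9) × 7600 = -2027 cm⁻¹.
OSPE = -3040 − (-2027) = -1013 cm⁻¹.

-1013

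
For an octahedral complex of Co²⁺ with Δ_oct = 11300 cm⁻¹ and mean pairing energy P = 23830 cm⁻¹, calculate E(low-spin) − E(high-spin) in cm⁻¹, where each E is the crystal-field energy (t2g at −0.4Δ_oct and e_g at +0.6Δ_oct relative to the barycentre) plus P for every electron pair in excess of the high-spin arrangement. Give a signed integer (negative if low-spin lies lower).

Group 9 minus oxidation state +2 gives a d⁷ configuration for Co²⁺.
High-spin: t2g^5 e_g^2, CFSE = -0.8Δ_oct = -9040 cm⁻¹.
Low-spin t2g^6 e_g^1 gives -1.8Δ_oct = -20340 cm⁻¹, but forming 1 extra pair costs 1P = 23830 cm⁻¹, so E(LS) = -20340 + 23830 = 3490 cm⁻¹.
E(LS) − E(HS) = 3490 − (-9040) = 12530 cm⁻¹.

12530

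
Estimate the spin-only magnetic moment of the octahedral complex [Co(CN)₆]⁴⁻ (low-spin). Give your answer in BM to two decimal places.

Each CN⁻ contributes -1; 6 × (-1) = -6. With overall charge -4, Co is in the +2 oxidation state.
Co sits in group 9; removing 2 electrons leaves Co²⁺ with 9 − 2 = 7 d electrons.
Configuration: t2g^6 e_g^1 → 1 unpaired electron.
μ(spin-only) = √[1(1+2)] = √3 ≈ 1.73 BM.

1.73 BM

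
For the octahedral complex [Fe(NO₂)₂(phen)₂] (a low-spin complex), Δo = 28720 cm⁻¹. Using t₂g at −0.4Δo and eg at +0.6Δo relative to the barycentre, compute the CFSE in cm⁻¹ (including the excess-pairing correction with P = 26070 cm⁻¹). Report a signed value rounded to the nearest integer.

Ligand charges: 2×(-1) from NO₂⁻ and 2×(+0) from phen sum to -2; with overall charge +0, Fe is +2.
Group 8 minus oxidation state +2 gives a d⁶ configuration for Fe²⁺.
Electron filling gives t₂g⁶ eg⁰.
The orbital stabilization is -2.4Δo = -2.4 × 28720 = -68928 cm⁻¹.
High-spin d⁶ would be t₂g⁴ eg² with 1 pair; low-spin has 3, so 2 excess pairs cost +2P = +52140 cm⁻¹.
Combining: -68928 + 52140 = -16788 cm⁻¹.

-16788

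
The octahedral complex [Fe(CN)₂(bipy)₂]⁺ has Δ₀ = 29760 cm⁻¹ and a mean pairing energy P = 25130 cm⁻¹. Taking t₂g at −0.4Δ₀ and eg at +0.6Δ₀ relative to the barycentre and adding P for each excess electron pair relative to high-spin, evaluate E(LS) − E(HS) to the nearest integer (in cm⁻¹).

-9260

Ligand charges: 2×(-1) from CN⁻ and 2×(+0) from bipy sum to -2; with overall charge +1, Fe is +3.
Fe sits in group 8; removing 3 electrons leaves Fe³⁺ with 8 − 3 = 5 d electrons.
High-spin d⁵ fills as t₂g³ eg² with CFSE 3(−0.4) + 2(+0.6) = 0.0Δ₀ = 0 cm⁻¹.
Low-spin: t₂g⁵ eg⁰, orbital CFSE = -2.0Δ₀ = -59520 cm⁻¹; plus 2 excess pairs × P = +50260 cm⁻¹; total -9260 cm⁻¹.
The difference is -9260 − (0) = -9260 cm⁻¹, so low-spin lies lower.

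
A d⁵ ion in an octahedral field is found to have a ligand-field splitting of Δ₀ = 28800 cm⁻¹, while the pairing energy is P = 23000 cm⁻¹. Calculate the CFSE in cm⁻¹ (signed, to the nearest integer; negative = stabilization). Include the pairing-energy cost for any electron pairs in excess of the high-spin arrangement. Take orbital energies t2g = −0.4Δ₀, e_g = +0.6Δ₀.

With Δ₀ > P the complex is low-spin.
Filling d⁵ accordingly: t2g^5 e_g^0.
Orbital CFSE = -2.0Δ₀ = -2.0 × 28800 = -57600 cm⁻¹.
Excess pairs vs high-spin: 2 − 0 = 2; pairing cost = +46000 cm⁻¹.
Net CFSE = -57600 + 46000 = -11600 cm⁻¹.

-11600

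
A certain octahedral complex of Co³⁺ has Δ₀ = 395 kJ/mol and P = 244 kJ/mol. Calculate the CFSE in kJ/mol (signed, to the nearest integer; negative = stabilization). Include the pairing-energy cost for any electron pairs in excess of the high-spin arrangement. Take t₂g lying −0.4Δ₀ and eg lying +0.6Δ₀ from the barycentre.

-460

Co is in group 9, so Co³⁺ is d⁶ (9 − 3 = 6).
Here Δ₀ > P (395 > 244), so the low-spin state is favoured.
Configuration: t₂g⁶ eg⁰.
Orbital CFSE = -2.4Δ₀ = -2.4 × 395 = -948 kJ/mol.
Excess pairs vs high-spin: 3 − 1 = 2; pairing cost = +488 kJ/mol.
Net CFSE = -948 + 488 = -460 kJ/mol.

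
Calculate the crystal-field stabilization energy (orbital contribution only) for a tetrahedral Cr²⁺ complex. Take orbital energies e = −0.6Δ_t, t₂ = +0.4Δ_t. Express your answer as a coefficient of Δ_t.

Group 6 minus oxidation state +2 gives a d⁴ configuration for Cr²⁺.
Tetrahedral splitting is small, so the complex is high-spin.
Configuration: e² t₂².
CFSE = 2(-0.6Δ_t) + 2(0.4Δ_t) = -1.2Δ_t + 0.8Δ_t = -0.4Δ_t.

-0.4 Δ_t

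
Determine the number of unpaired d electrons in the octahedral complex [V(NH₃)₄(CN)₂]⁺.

2

Ligand charges: 4×(+0) from NH₃ and 2×(-1) from CN⁻ sum to -2; with overall charge +1, V is +3.
Group 5 minus oxidation state +3 gives a d² configuration for V³⁺.
Configuration: t₂g² eg⁰, giving 2 unpaired electrons.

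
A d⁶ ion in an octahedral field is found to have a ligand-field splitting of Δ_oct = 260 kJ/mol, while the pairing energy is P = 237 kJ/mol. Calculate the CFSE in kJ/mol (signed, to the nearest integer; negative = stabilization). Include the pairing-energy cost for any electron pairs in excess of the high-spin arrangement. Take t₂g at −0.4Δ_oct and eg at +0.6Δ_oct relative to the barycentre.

-150

Since Δ_oct = 260 kJ/mol > P = 237 kJ/mol, the complex adopts the low-spin configuration.
Filling d⁶ accordingly: t₂g⁶ eg⁰.
Orbital CFSE = -2.4Δ_oct = -2.4 × 260 = -624 kJ/mol.
Excess pairs vs high-spin: 3 − 1 = 2; pairing cost = +474 kJ/mol.
Net CFSE = -624 + 474 = -150 kJ/mol.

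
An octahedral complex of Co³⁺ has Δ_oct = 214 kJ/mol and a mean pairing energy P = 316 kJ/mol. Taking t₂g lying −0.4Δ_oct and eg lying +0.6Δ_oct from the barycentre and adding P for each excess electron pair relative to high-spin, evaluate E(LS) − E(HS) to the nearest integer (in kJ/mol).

204

Co³⁺: group 9, so d-count = 9 − 3 = 6.
In the high-spin limit (t₂g⁴ eg²) the orbital term is -0.4Δ_oct = -86 kJ/mol, with no excess pairing.
Low-spin: t₂g⁶ eg⁰, orbital CFSE = -2.4Δ_oct = -514 kJ/mol; plus 2 excess pairs × P = +632 kJ/mol; total 118 kJ/mol.
Thus E(LS) − E(HS) = 204 kJ/mol.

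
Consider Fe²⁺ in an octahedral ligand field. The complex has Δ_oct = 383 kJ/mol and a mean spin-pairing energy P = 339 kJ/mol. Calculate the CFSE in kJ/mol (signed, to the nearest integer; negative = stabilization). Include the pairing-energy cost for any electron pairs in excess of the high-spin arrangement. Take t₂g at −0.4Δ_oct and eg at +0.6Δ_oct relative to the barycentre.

Fe²⁺: group 8, so d-count = 8 − 2 = 6.
Δ_oct > P, so pairing is preferred: the ground state is low-spin.
Filling d⁶ accordingly: t₂g⁶ eg⁰.
Orbital CFSE = -2.4Δ_oct = -2.4 × 383 = -919 kJ/mol.
Excess pairs vs high-spin: 3 − 1 = 2; pairing cost = +678 kJ/mol.
Net CFSE = -919 + 678 = -241 kJ/mol.

-241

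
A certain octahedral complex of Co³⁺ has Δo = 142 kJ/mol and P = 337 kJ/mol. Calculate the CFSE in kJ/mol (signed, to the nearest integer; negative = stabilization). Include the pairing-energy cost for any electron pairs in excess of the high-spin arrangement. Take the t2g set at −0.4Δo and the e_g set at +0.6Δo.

Co is in group 9, so Co³⁺ is d⁶ (9 − 3 = 6).
With Δo < P the complex is high-spin.
Filling d⁶ accordingly: t2g^4 e_g^2.
Orbital CFSE = -0.4Δo = -0.4 × 142 = -57 kJ/mol.
High-spin has no excess pairs, so no pairing correction applies.

-57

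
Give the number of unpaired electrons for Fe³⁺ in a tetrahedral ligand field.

Group 8 minus oxidation state +3 gives a d⁵ configuration for Fe³⁺.
Tetrahedral splitting is small, so the complex is high-spin.
Configuration: e² t₂³, giving 5 unpaired electrons.

5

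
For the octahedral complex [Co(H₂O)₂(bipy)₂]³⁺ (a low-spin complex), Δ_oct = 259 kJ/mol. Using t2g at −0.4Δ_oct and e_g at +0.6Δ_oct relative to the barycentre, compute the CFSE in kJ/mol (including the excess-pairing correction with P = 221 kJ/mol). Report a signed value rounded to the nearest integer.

-180

Ligand charges: 2×(+0) from H₂O and 2×(+0) from bipy sum to +0; with overall charge +3, Co is +3.
Group 9 minus oxidation state +3 gives a d⁶ configuration for Co³⁺.
Electron filling gives t2g^6 e_g^0.
The orbital stabilization is -2.4Δ_oct = -2.4 × 259 = -622 kJ/mol.
Pairing penalty: 3 pairs vs 1 in the high-spin reference → 2 extra × P = 442 kJ/mol.
Net CFSE = -622 + 442 = -180 kJ/mol.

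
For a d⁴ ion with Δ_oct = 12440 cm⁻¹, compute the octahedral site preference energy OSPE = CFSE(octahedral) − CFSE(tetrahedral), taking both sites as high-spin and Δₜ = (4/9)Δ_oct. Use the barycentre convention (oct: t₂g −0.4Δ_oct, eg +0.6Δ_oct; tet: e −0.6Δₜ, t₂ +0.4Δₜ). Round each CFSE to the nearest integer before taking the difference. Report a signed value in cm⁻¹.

Octahedral (high-spin): t2g^3 e_g^1, CFSE = 3(−0.4) + 1(+0.6) = -0.6Δ_oct = -0.6 × 12440 = -7464 cm⁻¹.
Tetrahedral: e^2 t2^2, CFSE = 2(−0.6) + 2(+0.4) = -0.4Δₜ = -0.4 × (4/9) × 12440 = -2212 cm⁻¹.
Subtracting, OSPE = -7464 − (-2212) = -5252 cm⁻¹.

-5252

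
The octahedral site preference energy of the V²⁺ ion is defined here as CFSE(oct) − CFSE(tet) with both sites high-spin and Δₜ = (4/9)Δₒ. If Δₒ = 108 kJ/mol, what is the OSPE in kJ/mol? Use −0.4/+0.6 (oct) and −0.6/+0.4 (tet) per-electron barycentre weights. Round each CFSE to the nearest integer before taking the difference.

-92

V is in group 5, so V²⁺ is d³ (5 − 2 = 3).
In an octahedral site d³ (HS) is t2g^3 e_g^0, giving CFSE(oct) = -1.2Δₒ = -130 kJ/mol.
In a tetrahedral site the filling is e^2 t2^1: CFSE(tet) = -0.8Δₜ = -0.8 × (4/9)(108) = -38 kJ/mol.
OSPE = CFSE(oct) − CFSE(tet) = -130 − (-38) = -92 kJ/mol.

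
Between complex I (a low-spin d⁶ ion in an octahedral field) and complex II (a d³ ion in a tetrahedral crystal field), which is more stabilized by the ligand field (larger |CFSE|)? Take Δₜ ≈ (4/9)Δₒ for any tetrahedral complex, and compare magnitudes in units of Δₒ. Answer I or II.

I

I: t2g^6 e_g^0, CFSE = -2.4Δₒ.
II: With tetrahedral geometry the complex is necessarily high-spin; e² t₂¹, CFSE = -0.8Δₜ ≈ -0.36Δₒ.
So I has the larger |CFSE|.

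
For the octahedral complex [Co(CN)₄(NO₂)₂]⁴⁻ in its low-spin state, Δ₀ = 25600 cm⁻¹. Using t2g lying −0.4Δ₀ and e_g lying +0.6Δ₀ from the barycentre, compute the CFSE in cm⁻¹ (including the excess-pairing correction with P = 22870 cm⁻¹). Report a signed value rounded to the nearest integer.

-23210

Ligand charges: 4×(-1) from CN⁻ and 2×(-1) from NO₂⁻ sum to -6; with overall charge -4, Co is +2.
Co²⁺: group 9, so d-count = 9 − 2 = 7.
Electron filling gives t2g^6 e_g^1.
The orbital stabilization is -1.8Δ₀ = -1.8 × 25600 = -46080 cm⁻¹.
High-spin d⁷ would be t2g^5 e_g^2 with 2 pairs; low-spin has 3, so 1 excess pair costs +1P = +22870 cm⁻¹.
Combining: -46080 + 22870 = -23210 cm⁻¹.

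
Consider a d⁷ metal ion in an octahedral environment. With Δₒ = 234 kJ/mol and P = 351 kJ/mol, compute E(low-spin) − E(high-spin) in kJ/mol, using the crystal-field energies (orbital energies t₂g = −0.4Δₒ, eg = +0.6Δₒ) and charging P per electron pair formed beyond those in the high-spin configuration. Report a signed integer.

High-spin: t₂g⁵ eg², CFSE = -0.8Δₒ = -187 kJ/mol.
For low-spin the configuration is t₂g⁶ eg¹: orbital energy -1.8 × 234 = -421 kJ/mol, and 1 additional pair relative to high-spin adds 351 kJ/mol, giving -70 kJ/mol.
E(LS) − E(HS) = -70 − (-187) = 117 kJ/mol.

117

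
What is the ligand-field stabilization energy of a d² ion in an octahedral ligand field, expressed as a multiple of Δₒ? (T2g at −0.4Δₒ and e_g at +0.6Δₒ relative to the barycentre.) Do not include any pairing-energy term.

-0.8 Δₒ

Configuration: t2g^2 e_g^0.
CFSE = 2(-0.4Δₒ) + 0(0.6Δₒ) = -0.8Δₒ + 0.0Δₒ = -0.8Δₒ.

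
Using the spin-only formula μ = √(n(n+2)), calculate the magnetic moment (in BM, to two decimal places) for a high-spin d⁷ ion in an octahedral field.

Configuration: t₂g⁵ eg² → 3 unpaired electrons.
μ(spin-only) = √[3(3+2)] = √15 ≈ 3.87 BM.

3.87 BM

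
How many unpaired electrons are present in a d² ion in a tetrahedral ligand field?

2

With tetrahedral geometry the complex is necessarily high-spin.
Configuration: e^2 t2^0, giving 2 unpaired electrons.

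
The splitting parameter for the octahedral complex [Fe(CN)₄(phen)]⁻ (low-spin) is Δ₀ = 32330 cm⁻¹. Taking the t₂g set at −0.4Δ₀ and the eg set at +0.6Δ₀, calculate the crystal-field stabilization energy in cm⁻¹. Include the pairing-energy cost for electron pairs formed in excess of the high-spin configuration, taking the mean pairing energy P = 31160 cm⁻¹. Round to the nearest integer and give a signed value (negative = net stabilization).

Ligand charges: 4×(-1) from CN⁻ and 1×(+0) from phen sum to -4; with overall charge -1, Fe is +3.
Fe³⁺: group 8, so d-count = 8 − 3 = 5.
Electron filling gives t₂g⁵ eg⁰.
CFSE(orbital) = 5×(-0.4Δ₀) + 0×(0.6Δ₀) = -2.0Δ₀; with Δ₀ = 32330 cm⁻¹ that is -64660 cm⁻¹.
High-spin d⁵ would be t₂g³ eg² with 0 pairs; low-spin has 2, so 2 excess pairs cost +2P = +62320 cm⁻¹.
Combining: -64660 + 62320 = -2340 cm⁻¹.

-2340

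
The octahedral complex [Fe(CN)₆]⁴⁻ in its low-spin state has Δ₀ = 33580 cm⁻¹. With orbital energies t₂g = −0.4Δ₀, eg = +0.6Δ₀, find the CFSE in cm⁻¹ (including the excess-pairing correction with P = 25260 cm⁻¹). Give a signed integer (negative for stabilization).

Each CN⁻ contributes -1; 6 × (-1) = -6. With overall charge -4, Fe is in the +2 oxidation state.
Fe²⁺: group 8, so d-count = 8 − 2 = 6.
The d⁶ electrons fill as t₂g⁶ eg⁰.
CFSE(orbital) = 6×(-0.4Δ₀) + 0×(0.6Δ₀) = -2.4Δ₀; with Δ₀ = 33580 cm⁻¹ that is -80592 cm⁻¹.
Pairing penalty: 3 pairs vs 1 in the high-spin reference → 2 extra × P = 50520 cm⁻¹.
Combining: -80592 + 50520 = -30072 cm⁻¹.

-30072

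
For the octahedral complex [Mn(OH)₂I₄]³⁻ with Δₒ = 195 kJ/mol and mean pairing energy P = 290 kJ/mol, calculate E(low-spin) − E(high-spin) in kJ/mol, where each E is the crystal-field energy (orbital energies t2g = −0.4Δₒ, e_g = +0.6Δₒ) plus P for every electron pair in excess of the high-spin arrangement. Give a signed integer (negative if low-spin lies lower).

Ligand charges: 2×(-1) from OH⁻ and 4×(-1) from I⁻ sum to -6; with overall charge -3, Mn is +3.
Group 7 minus oxidation state +3 gives a d⁴ configuration for Mn³⁺.
High-spin: t2g^3 e_g^1, CFSE = -0.6Δₒ = -117 kJ/mol.
For low-spin the configuration is t2g^4 e_g^0: orbital energy -1.6 × 195 = -312 kJ/mol, and 1 additional pair relative to high-spin adds 290 kJ/mol, giving -22 kJ/mol.
The difference is -22 − (-117) = 95 kJ/mol, so high-spin lies lower.

95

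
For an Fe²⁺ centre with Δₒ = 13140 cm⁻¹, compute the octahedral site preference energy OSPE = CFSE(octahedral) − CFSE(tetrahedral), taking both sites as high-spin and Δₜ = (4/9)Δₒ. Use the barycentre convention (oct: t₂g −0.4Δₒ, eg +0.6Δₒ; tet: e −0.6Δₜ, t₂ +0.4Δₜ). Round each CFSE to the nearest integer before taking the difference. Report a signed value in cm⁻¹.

-1752

Group 8 minus oxidation state +2 gives a d⁶ configuration for Fe²⁺.
Octahedral high-spin t2g^4 e_g^2: CFSE = -0.4 × 13140 = -5256 cm⁻¹.
Tetrahedral: e^3 t2^3, CFSE = 3(−0.6) + 3(+0.4) = -0.6Δₜ = -0.6 × (4/9) × 13140 = -3504 cm⁻¹.
OSPE = -5256 − (-3504) = -1752 cm⁻¹.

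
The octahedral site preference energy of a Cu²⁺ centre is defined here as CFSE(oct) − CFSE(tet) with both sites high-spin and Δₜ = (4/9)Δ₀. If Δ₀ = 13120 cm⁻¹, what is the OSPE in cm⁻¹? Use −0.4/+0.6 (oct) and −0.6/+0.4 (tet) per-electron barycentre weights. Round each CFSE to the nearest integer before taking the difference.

-5540

Cu sits in group 11; removing 2 electrons leaves Cu²⁺ with 11 − 2 = 9 d electrons.
Octahedral high-spin t₂g⁶ eg³: CFSE = -0.6 × 13120 = -7872 cm⁻¹.
Tetrahedral e⁴ t₂⁵ gives -0.4Δₜ = -0.4 × (4/9) × 13120 = -2332 cm⁻¹.
OSPE = CFSE(oct) − CFSE(tet) = -7872 − (-2332) = -5540 cm⁻¹.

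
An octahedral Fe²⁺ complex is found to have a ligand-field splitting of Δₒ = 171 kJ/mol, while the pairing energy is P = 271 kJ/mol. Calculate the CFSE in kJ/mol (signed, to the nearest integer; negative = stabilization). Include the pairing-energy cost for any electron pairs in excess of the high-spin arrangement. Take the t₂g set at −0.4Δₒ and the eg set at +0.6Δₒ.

-68

Fe²⁺: group 8, so d-count = 8 − 2 = 6.
With Δₒ < P the complex is high-spin.
Filling d⁶ accordingly: t₂g⁴ eg².
Orbital CFSE = -0.4Δₒ = -0.4 × 171 = -68 kJ/mol.
High-spin has no excess pairs, so no pairing correction applies.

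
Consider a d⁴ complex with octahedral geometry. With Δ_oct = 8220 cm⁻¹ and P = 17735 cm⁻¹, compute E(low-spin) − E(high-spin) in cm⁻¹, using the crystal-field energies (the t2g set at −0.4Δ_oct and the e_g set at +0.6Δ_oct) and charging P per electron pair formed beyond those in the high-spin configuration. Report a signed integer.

9515

High-spin: t2g^3 e_g^1, CFSE = -0.6Δ_oct = -4932 cm⁻¹.
Low-spin t2g^4 e_g^0 gives -1.6Δ_oct = -13152 cm⁻¹, but forming 1 extra pair costs 1P = 17735 cm⁻¹, so E(LS) = -13152 + 17735 = 4583 cm⁻¹.
Thus E(LS) − E(HS) = 9515 cm⁻¹.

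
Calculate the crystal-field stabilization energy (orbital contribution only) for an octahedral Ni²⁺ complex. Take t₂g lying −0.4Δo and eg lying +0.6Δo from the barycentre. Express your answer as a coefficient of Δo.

Ni sits in group 10; removing 2 electrons leaves Ni²⁺ with 10 − 2 = 8 d electrons.
For octahedral d⁸ the high- and low-spin configurations coincide.
Configuration: t₂g⁶ eg².
CFSE = 6(-0.4Δo) + 2(0.6Δo) = -2.4Δo + 1.2Δo = -1.2Δo.

-1.2 Δo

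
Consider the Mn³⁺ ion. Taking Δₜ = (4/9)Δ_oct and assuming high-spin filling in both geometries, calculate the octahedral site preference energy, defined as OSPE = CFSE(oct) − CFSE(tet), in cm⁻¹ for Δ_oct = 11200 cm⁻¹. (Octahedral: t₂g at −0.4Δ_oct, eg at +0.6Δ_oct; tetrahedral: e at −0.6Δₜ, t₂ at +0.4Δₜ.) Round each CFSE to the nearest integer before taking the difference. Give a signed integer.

Group 7 minus oxidation state +3 gives a d⁴ configuration for Mn³⁺.
Octahedral (high-spin): t₂g³ eg¹, CFSE = 3(−0.4) + 1(+0.6) = -0.6Δ_oct = -0.6 × 11200 = -6720 cm⁻¹.
In a tetrahedral site the filling is e² t₂²: CFSE(tet) = -0.4Δₜ = -0.4 × (4/9)(11200) = -1991 cm⁻¹.
Subtracting, OSPE = -6720 − (-1991) = -4729 cm⁻¹.

-4729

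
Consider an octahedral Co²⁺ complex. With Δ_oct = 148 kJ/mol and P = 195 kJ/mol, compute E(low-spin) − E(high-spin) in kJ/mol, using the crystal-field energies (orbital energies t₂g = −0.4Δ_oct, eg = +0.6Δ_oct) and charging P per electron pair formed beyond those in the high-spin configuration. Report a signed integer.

47

Group 9 minus oxidation state +2 gives a d⁷ configuration for Co²⁺.
High-spin d⁷ fills as t₂g⁵ eg² with CFSE 5(−0.4) + 2(+0.6) = -0.8Δ_oct = -118 kJ/mol.
For low-spin the configuration is t₂g⁶ eg¹: orbital energy -1.8 × 148 = -266 kJ/mol, and 1 additional pair relative to high-spin adds 195 kJ/mol, giving -71 kJ/mol.
Thus E(LS) − E(HS) = 47 kJ/mol.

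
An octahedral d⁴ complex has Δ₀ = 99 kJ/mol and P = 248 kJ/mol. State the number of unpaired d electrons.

Here Δ₀ < P (99 < 248), so the high-spin state is favoured.
Configuration: t₂g³ eg¹.
Unpaired electrons: 4.

4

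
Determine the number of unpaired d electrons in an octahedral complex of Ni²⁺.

2

Ni sits in group 10; removing 2 electrons leaves Ni²⁺ with 10 − 2 = 8 d electrons.
Configuration: t₂g⁶ eg², giving 2 unpaired electrons.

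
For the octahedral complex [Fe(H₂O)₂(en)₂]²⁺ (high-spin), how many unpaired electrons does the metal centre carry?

Ligand charges: 2×(+0) from H₂O and 2×(+0) from en sum to +0; with overall charge +2, Fe is +2.
Fe sits in group 8; removing 2 electrons leaves Fe²⁺ with 8 − 2 = 6 d electrons.
Configuration: t₂g⁴ eg², giving 4 unpaired electrons.

4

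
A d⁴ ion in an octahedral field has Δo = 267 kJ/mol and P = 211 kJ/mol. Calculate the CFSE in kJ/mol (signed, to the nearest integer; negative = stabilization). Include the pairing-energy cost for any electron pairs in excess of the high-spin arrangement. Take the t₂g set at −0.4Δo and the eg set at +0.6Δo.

-216

Here Δo > P (267 > 211), so the low-spin state is favoured.
Configuration: t₂g⁴ eg⁰.
Orbital CFSE = -1.6Δo = -1.6 × 267 = -427 kJ/mol.
Excess pairs vs high-spin: 1 − 0 = 1; pairing cost = +211 kJ/mol.
Net CFSE = -427 + 211 = -216 kJ/mol.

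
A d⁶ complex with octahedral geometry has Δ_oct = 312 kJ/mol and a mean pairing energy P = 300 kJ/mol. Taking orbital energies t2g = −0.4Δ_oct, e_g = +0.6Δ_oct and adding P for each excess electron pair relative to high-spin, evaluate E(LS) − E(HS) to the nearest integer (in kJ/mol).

In the high-spin limit (t2g^4 e_g^2) the orbital term is -0.4Δ_oct = -125 kJ/mol, with no excess pairing.
Low-spin: t2g^6 e_g^0, orbital CFSE = -2.4Δ_oct = -749 kJ/mol; plus 2 excess pairs × P = +600 kJ/mol; total -149 kJ/mol.
E(LS) − E(HS) = -149 − (-125) = -24 kJ/mol.

-24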